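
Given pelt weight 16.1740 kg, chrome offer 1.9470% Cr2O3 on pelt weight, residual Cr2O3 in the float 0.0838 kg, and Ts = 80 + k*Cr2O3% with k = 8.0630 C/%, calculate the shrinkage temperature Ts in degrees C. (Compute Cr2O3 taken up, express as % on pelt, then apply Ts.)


Offered = pelt * offer_pct / 100 = 16.1740 * 1.9470 / 100 = 0.3149 kg
Uptake = offered - residual = 0.3149 - 0.0838 = 0.2311 kg
Cr2O3% on pelt = uptake / pelt * 100 = 0.2311 / 16.1740 * 100 = 1.4289 %
Ts = 80 + k * Cr2O3% = 80 + 8.0630 * 1.4289 = 91.5211 C


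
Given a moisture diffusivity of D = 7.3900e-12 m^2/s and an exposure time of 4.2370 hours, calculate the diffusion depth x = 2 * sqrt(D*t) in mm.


t = 4.2370 hr * 3600 = 15253.2000 s
D * t = 7.3900e-12 * 15253.2000 = 1.1272e-07
x = 2 * sqrt(D*t) = 2 * sqrt(1.1272e-07) = 6.7148e-04 m = 0.6715 mm


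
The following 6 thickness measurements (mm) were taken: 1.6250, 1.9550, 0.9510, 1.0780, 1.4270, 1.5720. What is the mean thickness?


Formula: Average = sum / n
Substituting: Average = 8.6080 / 6
Result: 1.4347 mm


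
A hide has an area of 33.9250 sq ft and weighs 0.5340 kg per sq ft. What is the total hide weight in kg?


Formula: Weight = area * weight_per_sqft
Substituting: Weight = 33.9250 * 0.5340
Result: 18.1159 kg


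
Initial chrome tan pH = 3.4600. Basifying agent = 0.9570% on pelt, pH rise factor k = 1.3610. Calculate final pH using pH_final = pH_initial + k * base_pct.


Formula: pH_final = pH_initial + k * base_pct
Substituting: pH_final = 3.4600 + 1.3610 * 0.9570
Result: 4.7625


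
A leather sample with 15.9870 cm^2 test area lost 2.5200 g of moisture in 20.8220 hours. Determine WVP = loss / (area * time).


Formula: WVP = loss / (area * time)
Substituting: WVP = 2.5200 / (15.9870 * 20.8220)
Result: 0.00757027 g/(cm^2*hr)


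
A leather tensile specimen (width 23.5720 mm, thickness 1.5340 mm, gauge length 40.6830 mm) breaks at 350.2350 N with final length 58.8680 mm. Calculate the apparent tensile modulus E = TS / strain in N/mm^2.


TS = F / (w * t) = 350.2350 / (23.5720 * 1.5340) = 9.6859 N/mm^2
strain = (Lf - L0) / L0 = (58.8680 - 40.6830) / 40.6830 = 0.4470
E = TS / strain = 9.6859 / 0.4470 = 21.6689 N/mm^2


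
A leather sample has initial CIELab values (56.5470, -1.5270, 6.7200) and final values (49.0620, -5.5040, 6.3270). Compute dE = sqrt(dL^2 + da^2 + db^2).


dL = -7.4850, da = -3.9770, db = -0.3930
dE = sqrt((-7.4850)^2 + (-3.9770)^2 + (-0.3930)^2) = 8.4851


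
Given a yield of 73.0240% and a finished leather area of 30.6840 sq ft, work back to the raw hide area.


Formula: raw = finished * 100 / yield
Substituting: raw = 30.6840 * 100 / 73.0240
Result: 42.0191 sq ft


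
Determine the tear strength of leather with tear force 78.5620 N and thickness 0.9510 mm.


Formula: Tear strength = force / thickness
Substituting: Tear strength = 78.5620 / 0.9510
Result: 82.6099 N/mm


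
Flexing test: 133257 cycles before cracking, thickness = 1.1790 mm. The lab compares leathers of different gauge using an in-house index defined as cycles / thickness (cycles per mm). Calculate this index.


Formula: Index = cycles / thickness
Substituting: Index = 133257 / 1.1790
Result: 113025.4453 cycles/mm


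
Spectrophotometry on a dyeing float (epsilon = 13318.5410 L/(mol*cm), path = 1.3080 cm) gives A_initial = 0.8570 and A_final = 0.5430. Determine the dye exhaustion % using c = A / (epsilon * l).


c_initial = A_i / (epsilon * l) = 0.8570 / (13318.5410 * 1.3080) = 4.9194e-05 mol/L
c_final = A_f / (epsilon * l) = 0.5430 / (13318.5410 * 1.3080) = 3.1170e-05 mol/L
Exhaustion = (c_initial - c_final) / c_initial * 100 = (4.9194e-05 - 3.1170e-05) / 4.9194e-05 * 100 = 36.6394 %


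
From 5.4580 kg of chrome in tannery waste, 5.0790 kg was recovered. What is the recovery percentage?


Formula: Recovery = recovered / input * 100
Substituting: Recovery = 5.0790 / 5.4580 * 100
Result: 93.0561 %


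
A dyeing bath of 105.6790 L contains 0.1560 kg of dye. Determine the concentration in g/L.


Formula: Conc = dye_mass(kg) / volume(L) * 1000
Substituting: Conc = 0.1560 / 105.6790 * 1000
Result: 1.4762 g/L


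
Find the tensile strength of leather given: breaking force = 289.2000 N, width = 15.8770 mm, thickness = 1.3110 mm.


Formula: TS = force / (width * thickness)
Substituting: TS = 289.2000 / (15.8770 * 1.3110)
Result: 13.8940 N/mm^2


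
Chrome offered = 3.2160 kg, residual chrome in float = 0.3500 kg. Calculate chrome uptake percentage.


Formula: Uptake = (offered - residual) / offered * 100
Substituting: Uptake = (3.2160 - 0.3500) / 3.2160 * 100
Result: 89.1169 %


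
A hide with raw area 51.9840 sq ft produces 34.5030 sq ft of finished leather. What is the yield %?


Formula: Yield = finished / raw * 100
Substituting: Yield = 34.5030 / 51.9840 * 100
Result: 66.3723 %


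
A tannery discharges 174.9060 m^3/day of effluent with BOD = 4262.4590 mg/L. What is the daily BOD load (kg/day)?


Formula: BOD_load = volume * conc / 1000
Substituting: BOD_load = 174.9060 * 4262.4590 / 1000
Result: 745.5297 kg/day


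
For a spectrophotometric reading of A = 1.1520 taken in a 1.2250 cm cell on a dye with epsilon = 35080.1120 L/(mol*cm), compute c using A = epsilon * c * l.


Formula: c = A / (epsilon * l)
Substituting: c = 1.1520 / (35080.1120 * 1.2250)
Result: 2.6807e-05 mol/L


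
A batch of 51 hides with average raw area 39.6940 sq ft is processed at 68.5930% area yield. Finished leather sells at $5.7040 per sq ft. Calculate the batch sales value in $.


Raw_total = N * avg_area = 51 * 39.6940 = 2024.3940 sq ft
Finished = Raw_total * yield / 100 = 2024.3940 * 68.5930 / 100 = 1388.5926 sq ft
Value = Finished * price = 1388.5926 * 5.7040 = 7920.5321 $


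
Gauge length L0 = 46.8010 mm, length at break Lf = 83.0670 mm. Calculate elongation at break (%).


Formula: Elongation = (Lf - L0) / L0 * 100
Substituting: Elongation = (83.0670 - 46.8010) / 46.8010 * 100
Result: 77.4898 %


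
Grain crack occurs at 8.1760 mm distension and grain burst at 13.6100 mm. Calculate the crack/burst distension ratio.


Formula: Ratio = crack / burst
Substituting: Ratio = 8.1760 / 13.6100
Result: 0.6007


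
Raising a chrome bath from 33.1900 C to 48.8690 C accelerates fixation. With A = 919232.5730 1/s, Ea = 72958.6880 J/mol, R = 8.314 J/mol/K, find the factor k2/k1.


T1 = 33.1900 + 273.15 = 306.3400 K; T2 = 48.8690 + 273.15 = 322.0190 K
k1 = A * exp(-Ea/(R*T1)) = 919232.5730 * exp(-72958.6880/(8.314*306.3400)) = 3.3315e-07 1/s
k2 = A * exp(-Ea/(R*T2)) = 919232.5730 * exp(-72958.6880/(8.314*322.0190)) = 1.3440e-06 1/s
k2/k1 = 1.3440e-06 / 3.3315e-07 = 4.0340


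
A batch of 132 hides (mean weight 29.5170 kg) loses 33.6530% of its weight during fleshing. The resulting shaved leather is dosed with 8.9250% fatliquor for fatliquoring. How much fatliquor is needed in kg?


Total_raw = N * avg_wt = 132 * 29.5170 = 3896.2440 kg
Substrate = Total_raw * (1 - loss/100) = 3896.2440 * (1 - 33.6530/100) = 2585.0410 kg
Fat = Substrate * pct / 100 = 2585.0410 * 8.9250 / 100 = 230.7149 kg


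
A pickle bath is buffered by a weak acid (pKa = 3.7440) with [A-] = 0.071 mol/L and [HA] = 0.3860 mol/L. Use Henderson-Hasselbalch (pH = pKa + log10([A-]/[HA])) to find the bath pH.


ratio = [A-] / [HA] = 0.071 / 0.3860 = 0.1839
log10(ratio) = -0.7353
pH = pKa + log10(ratio) = 3.7440 - 0.7353 = 3.0087


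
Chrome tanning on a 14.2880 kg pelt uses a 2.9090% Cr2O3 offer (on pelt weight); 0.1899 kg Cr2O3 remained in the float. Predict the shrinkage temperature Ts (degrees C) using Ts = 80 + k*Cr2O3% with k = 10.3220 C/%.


Offered = pelt * offer_pct / 100 = 14.2880 * 2.9090 / 100 = 0.4156 kg
Uptake = offered - residual = 0.4156 - 0.1899 = 0.2257 kg
Cr2O3% on pelt = uptake / pelt * 100 = 0.2257 / 14.2880 * 100 = 1.5799 %
Ts = 80 + k * Cr2O3% = 80 + 10.3220 * 1.5799 = 96.3079 C


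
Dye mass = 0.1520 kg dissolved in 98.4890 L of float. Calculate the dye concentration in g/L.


Formula: Conc = dye_mass(kg) / volume(L) * 1000
Substituting: Conc = 0.1520 / 98.4890 * 1000
Result: 1.5433 g/L


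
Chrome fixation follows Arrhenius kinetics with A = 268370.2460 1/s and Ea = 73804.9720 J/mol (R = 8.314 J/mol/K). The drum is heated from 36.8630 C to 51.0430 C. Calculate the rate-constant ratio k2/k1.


T1 = 36.8630 + 273.15 = 310.0130 K; T2 = 51.0430 + 273.15 = 324.1930 K
k1 = A * exp(-Ea/(R*T1)) = 268370.2460 * exp(-73804.9720/(8.314*310.0130)) = 9.8346e-08 1/s
k2 = A * exp(-Ea/(R*T2)) = 268370.2460 * exp(-73804.9720/(8.314*324.1930)) = 3.4411e-07 1/s
k2/k1 = 3.4411e-07 / 9.8346e-08 = 3.4990


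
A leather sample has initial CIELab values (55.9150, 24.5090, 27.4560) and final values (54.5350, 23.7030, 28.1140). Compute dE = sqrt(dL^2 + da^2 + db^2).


dL = -1.3800, da = -0.8060, db = 0.6580
dE = sqrt((-1.3800)^2 + (-0.8060)^2 + 0.6580^2) = 1.7283


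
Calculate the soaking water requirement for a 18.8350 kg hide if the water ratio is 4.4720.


Formula: Water = hide_weight * ratio
Substituting: Water = 18.8350 * 4.4720
Result: 84.2301 kg


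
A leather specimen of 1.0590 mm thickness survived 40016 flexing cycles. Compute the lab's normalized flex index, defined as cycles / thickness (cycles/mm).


Formula: Index = cycles / thickness
Substituting: Index = 40016 / 1.0590
Result: 37786.5911 cycles/mm


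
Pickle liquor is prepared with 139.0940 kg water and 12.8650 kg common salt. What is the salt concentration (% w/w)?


Formula: Conc = salt / (water + salt) * 100
Substituting: Conc = 12.8650 / (139.0940 + 12.8650) * 100
Result: 8.4661 %


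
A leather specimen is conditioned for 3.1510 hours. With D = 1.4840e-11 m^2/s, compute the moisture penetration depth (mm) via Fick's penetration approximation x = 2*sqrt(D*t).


t = 3.1510 hr * 3600 = 11343.6000 s
D * t = 1.4840e-11 * 11343.6000 = 1.6834e-07
x = 2 * sqrt(D*t) = 2 * sqrt(1.6834e-07) = 8.2058e-04 m = 0.8206 mm


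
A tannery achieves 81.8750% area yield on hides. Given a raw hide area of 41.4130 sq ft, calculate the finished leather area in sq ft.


Formula: finished = raw * yield / 100
Substituting: finished = 41.4130 * 81.8750 / 100
Result: 33.9069 sq ft


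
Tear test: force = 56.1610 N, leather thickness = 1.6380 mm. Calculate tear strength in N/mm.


Formula: Tear strength = force / thickness
Substituting: Tear strength = 56.1610 / 1.6380
Result: 34.2863 N/mm


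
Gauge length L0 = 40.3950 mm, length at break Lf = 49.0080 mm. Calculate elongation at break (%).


Formula: Elongation = (Lf - L0) / L0 * 100
Substituting: Elongation = (49.0080 - 40.3950) / 40.3950 * 100
Result: 21.3219 %


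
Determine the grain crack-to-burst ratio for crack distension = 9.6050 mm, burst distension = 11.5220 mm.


Formula: Ratio = crack / burst
Substituting: Ratio = 9.6050 / 11.5220
Result: 0.8336


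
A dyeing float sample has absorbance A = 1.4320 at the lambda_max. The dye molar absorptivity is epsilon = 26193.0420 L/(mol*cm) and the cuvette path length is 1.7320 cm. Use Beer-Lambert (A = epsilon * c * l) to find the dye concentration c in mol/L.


Formula: c = A / (epsilon * l)
Substituting: c = 1.4320 / (26193.0420 * 1.7320)
Result: 3.1565e-05 mol/L


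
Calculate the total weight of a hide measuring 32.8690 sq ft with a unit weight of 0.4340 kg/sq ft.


Formula: Weight = area * weight_per_sqft
Substituting: Weight = 32.8690 * 0.4340
Result: 14.2651 kg


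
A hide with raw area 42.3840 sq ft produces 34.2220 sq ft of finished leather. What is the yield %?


Formula: Yield = finished / raw * 100
Substituting: Yield = 34.2220 / 42.3840 * 100
Result: 80.7427 %


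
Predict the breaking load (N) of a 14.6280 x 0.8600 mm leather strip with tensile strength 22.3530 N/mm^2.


Formula: F = TS * w * t
Substituting: F = 22.3530 * 14.6280 * 0.8600
Result: 281.2025 N


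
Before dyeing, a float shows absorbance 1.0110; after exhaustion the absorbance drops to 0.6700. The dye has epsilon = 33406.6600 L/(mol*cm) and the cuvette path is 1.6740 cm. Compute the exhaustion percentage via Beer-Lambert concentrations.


c_initial = A_i / (epsilon * l) = 1.0110 / (33406.6600 * 1.6740) = 1.8079e-05 mol/L
c_final = A_f / (epsilon * l) = 0.6700 / (33406.6600 * 1.6740) = 1.1981e-05 mol/L
Exhaustion = (c_initial - c_final) / c_initial * 100 = (1.8079e-05 - 1.1981e-05) / 1.8079e-05 * 100 = 33.7290 %


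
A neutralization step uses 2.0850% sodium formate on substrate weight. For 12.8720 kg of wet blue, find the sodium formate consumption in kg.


Formula: Neutralizer = substrate * pct / 100
Substituting: Neutralizer = 12.8720 * 2.0850 / 100
Result: 0.2684 kg


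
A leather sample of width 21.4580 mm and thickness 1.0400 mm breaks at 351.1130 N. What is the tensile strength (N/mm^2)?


Formula: TS = force / (width * thickness)
Substituting: TS = 351.1130 / (21.4580 * 1.0400)
Result: 15.7335 N/mm^2


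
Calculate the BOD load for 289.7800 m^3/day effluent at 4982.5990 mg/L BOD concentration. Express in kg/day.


Formula: BOD_load = volume * conc / 1000
Substituting: BOD_load = 289.7800 * 4982.5990 / 1000
Result: 1443.8575 kg/day


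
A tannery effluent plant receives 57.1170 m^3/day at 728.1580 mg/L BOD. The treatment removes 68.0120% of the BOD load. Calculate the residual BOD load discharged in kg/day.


Load_in = volume * conc / 1000 = 57.1170 * 728.1580 / 1000 = 41.5902 kg/day
Removed = Load_in * eff / 100 = 41.5902 * 68.0120 / 100 = 28.2863 kg/day
Load_out = Load_in - Removed = 41.5902 - 28.2863 = 13.3039 kg/day


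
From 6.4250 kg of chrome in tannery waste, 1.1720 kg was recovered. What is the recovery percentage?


Formula: Recovery = recovered / input * 100
Substituting: Recovery = 1.1720 / 6.4250 * 100
Result: 18.2412 %


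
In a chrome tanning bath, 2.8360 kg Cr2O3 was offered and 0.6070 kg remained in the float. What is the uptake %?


Formula: Uptake = (offered - residual) / offered * 100
Substituting: Uptake = (2.8360 - 0.6070) / 2.8360 * 100
Result: 78.5966 %


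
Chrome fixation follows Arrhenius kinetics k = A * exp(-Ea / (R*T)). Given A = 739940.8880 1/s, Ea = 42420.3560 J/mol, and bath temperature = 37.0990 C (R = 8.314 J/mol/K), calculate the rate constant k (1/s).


T_K = T_C + 273.15 = 37.0990 + 273.15 = 310.2490 K
exponent = -Ea / (R * T_K) = -42420.3560 / (8.314 * 310.2490) = -16.4458
k = A * exp(exponent) = 739940.8880 * exp(-16.4458) = 0.0533206 1/s


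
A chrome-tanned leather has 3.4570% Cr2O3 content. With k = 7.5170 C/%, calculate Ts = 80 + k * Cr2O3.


Formula: Ts = 80 + k * Cr2O3
Substituting: Ts = 80 + 7.5170 * 3.4570
Result: 105.9863 C


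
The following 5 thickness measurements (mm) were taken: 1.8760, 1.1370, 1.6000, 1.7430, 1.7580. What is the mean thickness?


Formula: Average = sum / n
Substituting: Average = 8.1140 / 5
Result: 1.6228 mm


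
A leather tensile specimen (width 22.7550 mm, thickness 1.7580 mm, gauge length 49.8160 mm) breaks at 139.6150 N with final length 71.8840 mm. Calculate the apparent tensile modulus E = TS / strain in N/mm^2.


TS = F / (w * t) = 139.6150 / (22.7550 * 1.7580) = 3.4901 N/mm^2
strain = (Lf - L0) / L0 = (71.8840 - 49.8160) / 49.8160 = 0.4430
E = TS / strain = 3.4901 / 0.4430 = 7.8785 N/mm^2


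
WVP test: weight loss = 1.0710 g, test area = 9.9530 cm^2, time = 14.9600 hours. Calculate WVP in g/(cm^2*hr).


Formula: WVP = loss / (area * time)
Substituting: WVP = 1.0710 / (9.9530 * 14.9600)
Result: 0.0071929 g/(cm^2*hr)


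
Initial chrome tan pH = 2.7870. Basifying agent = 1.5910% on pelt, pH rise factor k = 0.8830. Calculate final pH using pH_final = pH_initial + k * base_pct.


Formula: pH_final = pH_initial + k * base_pct
Substituting: pH_final = 2.7870 + 0.8830 * 1.5910
Result: 4.1919


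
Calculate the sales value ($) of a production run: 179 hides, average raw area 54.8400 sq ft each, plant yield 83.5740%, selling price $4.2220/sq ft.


Raw_total = N * avg_area = 179 * 54.8400 = 9816.3600 sq ft
Finished = Raw_total * yield / 100 = 9816.3600 * 83.5740 / 100 = 8203.9247 sq ft
Value = Finished * price = 8203.9247 * 4.2220 = 34636.9701 $


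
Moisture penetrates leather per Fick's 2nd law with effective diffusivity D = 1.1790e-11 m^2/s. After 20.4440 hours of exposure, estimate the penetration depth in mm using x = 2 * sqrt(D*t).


t = 20.4440 hr * 3600 = 73598.4000 s
D * t = 1.1790e-11 * 73598.4000 = 8.6773e-07
x = 2 * sqrt(D*t) = 2 * sqrt(8.6773e-07) = 0.00186304 m = 1.8630 mm


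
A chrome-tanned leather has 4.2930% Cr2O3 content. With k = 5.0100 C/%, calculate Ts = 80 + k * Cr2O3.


Formula: Ts = 80 + k * Cr2O3
Substituting: Ts = 80 + 5.0100 * 4.2930
Result: 101.5079 C


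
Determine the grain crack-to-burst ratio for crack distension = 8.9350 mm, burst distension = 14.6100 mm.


Formula: Ratio = crack / burst
Substituting: Ratio = 8.9350 / 14.6100
Result: 0.6116


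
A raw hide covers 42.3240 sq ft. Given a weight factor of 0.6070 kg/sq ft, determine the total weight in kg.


Formula: Weight = area * weight_per_sqft
Substituting: Weight = 42.3240 * 0.6070
Result: 25.6907 kg


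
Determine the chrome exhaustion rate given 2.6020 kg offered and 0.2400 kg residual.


Formula: Uptake = (offered - residual) / offered * 100
Substituting: Uptake = (2.6020 - 0.2400) / 2.6020 * 100
Result: 90.7763 %


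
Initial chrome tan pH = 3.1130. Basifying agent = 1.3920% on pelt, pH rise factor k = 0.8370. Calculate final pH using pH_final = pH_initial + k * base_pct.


Formula: pH_final = pH_initial + k * base_pct
Substituting: pH_final = 3.1130 + 0.8370 * 1.3920
Result: 4.2781


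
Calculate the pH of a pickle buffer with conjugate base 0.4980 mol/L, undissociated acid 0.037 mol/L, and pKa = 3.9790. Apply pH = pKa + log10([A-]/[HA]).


ratio = [A-] / [HA] = 0.4980 / 0.037 = 13.4595
log10(ratio) = 1.1290
pH = pKa + log10(ratio) = 3.9790 + 1.1290 = 5.1080


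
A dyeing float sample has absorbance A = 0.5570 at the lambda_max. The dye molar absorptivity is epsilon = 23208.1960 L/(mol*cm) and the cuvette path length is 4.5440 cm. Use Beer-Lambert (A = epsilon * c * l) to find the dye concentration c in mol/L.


Formula: c = A / (epsilon * l)
Substituting: c = 0.5570 / (23208.1960 * 4.5440)
Result: 5.2817e-06 mol/L


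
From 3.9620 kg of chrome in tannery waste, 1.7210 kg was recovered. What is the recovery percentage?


Formula: Recovery = recovered / input * 100
Substituting: Recovery = 1.7210 / 3.9620 * 100
Result: 43.4377 %


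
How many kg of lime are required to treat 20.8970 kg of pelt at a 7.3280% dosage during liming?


Formula: Lime = substrate * pct / 100
Substituting: Lime = 20.8970 * 7.3280 / 100
Result: 1.5313 kg


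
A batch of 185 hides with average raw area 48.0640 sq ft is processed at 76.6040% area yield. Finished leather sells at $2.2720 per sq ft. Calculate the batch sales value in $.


Raw_total = N * avg_area = 185 * 48.0640 = 8891.8400 sq ft
Finished = Raw_total * yield / 100 = 8891.8400 * 76.6040 / 100 = 6811.5051 sq ft
Value = Finished * price = 6811.5051 * 2.2720 = 15475.7396 $


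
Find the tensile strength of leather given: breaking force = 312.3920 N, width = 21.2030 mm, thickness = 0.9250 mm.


Formula: TS = force / (width * thickness)
Substituting: TS = 312.3920 / (21.2030 * 0.9250)
Result: 15.9280 N/mm^2


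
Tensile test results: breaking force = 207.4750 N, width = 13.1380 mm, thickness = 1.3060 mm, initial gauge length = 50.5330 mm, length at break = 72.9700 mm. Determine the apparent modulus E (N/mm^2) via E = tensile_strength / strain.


TS = F / (w * t) = 207.4750 / (13.1380 * 1.3060) = 12.0919 N/mm^2
strain = (Lf - L0) / L0 = (72.9700 - 50.5330) / 50.5330 = 0.4440
E = TS / strain = 12.0919 / 0.4440 = 27.2335 N/mm^2


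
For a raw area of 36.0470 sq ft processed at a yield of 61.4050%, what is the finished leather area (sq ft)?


Formula: finished = raw * yield / 100
Substituting: finished = 36.0470 * 61.4050 / 100
Result: 22.1347 sq ft


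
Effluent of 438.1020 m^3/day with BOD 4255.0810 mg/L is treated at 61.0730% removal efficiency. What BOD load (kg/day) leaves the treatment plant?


Load_in = volume * conc / 1000 = 438.1020 * 4255.0810 / 1000 = 1864.1595 kg/day
Removed = Load_in * eff / 100 = 1864.1595 * 61.0730 / 100 = 1138.4981 kg/day
Load_out = Load_in - Removed = 1864.1595 - 1138.4981 = 725.6614 kg/day


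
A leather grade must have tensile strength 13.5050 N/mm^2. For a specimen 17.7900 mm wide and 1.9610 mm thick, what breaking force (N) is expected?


Formula: F = TS * w * t
Substituting: F = 13.5050 * 17.7900 * 1.9610
Result: 471.1380 N


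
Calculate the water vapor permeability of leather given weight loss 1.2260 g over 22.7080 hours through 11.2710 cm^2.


Formula: WVP = loss / (area * time)
Substituting: WVP = 1.2260 / (11.2710 * 22.7080)
Result: 0.00479015 g/(cm^2*hr)


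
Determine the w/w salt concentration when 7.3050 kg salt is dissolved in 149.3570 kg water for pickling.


Formula: Conc = salt / (water + salt) * 100
Substituting: Conc = 7.3050 / (149.3570 + 7.3050) * 100
Result: 4.6629 %


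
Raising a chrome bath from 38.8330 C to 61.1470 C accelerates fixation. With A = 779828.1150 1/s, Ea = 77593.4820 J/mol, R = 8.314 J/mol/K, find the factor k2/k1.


T1 = 38.8330 + 273.15 = 311.9830 K; T2 = 61.1470 + 273.15 = 334.2970 K
k1 = A * exp(-Ea/(R*T1)) = 779828.1150 * exp(-77593.4820/(8.314*311.9830)) = 7.9473e-08 1/s
k2 = A * exp(-Ea/(R*T2)) = 779828.1150 * exp(-77593.4820/(8.314*334.2970)) = 5.8534e-07 1/s
k2/k1 = 5.8534e-07 / 7.9473e-08 = 7.3653


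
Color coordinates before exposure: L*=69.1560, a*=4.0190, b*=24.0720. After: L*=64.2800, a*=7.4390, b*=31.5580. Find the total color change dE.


dL = -4.8760, da = 3.4200, db = 7.4860
dE = sqrt((-4.8760)^2 + 3.4200^2 + 7.4860^2) = 9.5662


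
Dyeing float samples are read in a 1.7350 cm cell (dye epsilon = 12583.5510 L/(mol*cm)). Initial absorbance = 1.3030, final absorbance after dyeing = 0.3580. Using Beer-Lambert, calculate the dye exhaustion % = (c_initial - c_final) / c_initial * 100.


c_initial = A_i / (epsilon * l) = 1.3030 / (12583.5510 * 1.7350) = 5.9682e-05 mol/L
c_final = A_f / (epsilon * l) = 0.3580 / (12583.5510 * 1.7350) = 1.6398e-05 mol/L
Exhaustion = (c_initial - c_final) / c_initial * 100 = (5.9682e-05 - 1.6398e-05) / 5.9682e-05 * 100 = 72.5249 %


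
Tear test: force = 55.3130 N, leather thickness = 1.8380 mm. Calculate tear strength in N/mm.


Formula: Tear strength = force / thickness
Substituting: Tear strength = 55.3130 / 1.8380
Result: 30.0941 N/mm


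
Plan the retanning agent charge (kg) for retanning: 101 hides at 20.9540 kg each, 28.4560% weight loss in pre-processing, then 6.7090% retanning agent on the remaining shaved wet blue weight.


Total_raw = N * avg_wt = 101 * 20.9540 = 2116.3540 kg
Substrate = Total_raw * (1 - loss/100) = 2116.3540 * (1 - 28.4560/100) = 1514.1243 kg
Retan = Substrate * pct / 100 = 1514.1243 * 6.7090 / 100 = 101.5826 kg


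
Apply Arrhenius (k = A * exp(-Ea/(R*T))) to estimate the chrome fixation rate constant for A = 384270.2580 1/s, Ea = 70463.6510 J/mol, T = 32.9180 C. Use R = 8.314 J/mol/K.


T_K = T_C + 273.15 = 32.9180 + 273.15 = 306.0680 K
exponent = -Ea / (R * T_K) = -70463.6510 / (8.314 * 306.0680) = -27.6909
k = A * exp(exponent) = 384270.2580 * exp(-27.6909) = 3.6193e-07 1/s


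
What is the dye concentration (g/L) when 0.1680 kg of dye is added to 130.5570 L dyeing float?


Formula: Conc = dye_mass(kg) / volume(L) * 1000
Substituting: Conc = 0.1680 / 130.5570 * 1000
Result: 1.2868 g/L


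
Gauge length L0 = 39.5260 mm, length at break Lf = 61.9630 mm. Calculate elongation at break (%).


Formula: Elongation = (Lf - L0) / L0 * 100
Substituting: Elongation = (61.9630 - 39.5260) / 39.5260 * 100
Result: 56.7652 %


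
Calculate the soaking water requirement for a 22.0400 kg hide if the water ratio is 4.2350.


Formula: Water = hide_weight * ratio
Substituting: Water = 22.0400 * 4.2350
Result: 93.3394 kg


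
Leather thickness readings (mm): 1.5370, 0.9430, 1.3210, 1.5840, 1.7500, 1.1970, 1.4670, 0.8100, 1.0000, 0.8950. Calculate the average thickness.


Formula: Average = sum / n
Substituting: Average = 12.5040 / 10
Result: 1.2504 mm


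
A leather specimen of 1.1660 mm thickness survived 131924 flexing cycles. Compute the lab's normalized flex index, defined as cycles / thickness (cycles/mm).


Formula: Index = cycles / thickness
Substituting: Index = 131924 / 1.1660
Result: 113142.3671 cycles/mm


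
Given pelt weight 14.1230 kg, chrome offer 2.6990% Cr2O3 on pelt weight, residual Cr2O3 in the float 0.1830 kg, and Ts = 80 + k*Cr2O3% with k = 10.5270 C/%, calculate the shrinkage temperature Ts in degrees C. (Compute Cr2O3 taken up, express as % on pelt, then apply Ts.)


Offered = pelt * offer_pct / 100 = 14.1230 * 2.6990 / 100 = 0.3812 kg
Uptake = offered - residual = 0.3812 - 0.1830 = 0.1982 kg
Cr2O3% on pelt = uptake / pelt * 100 = 0.1982 / 14.1230 * 100 = 1.4032 %
Ts = 80 + k * Cr2O3% = 80 + 10.5270 * 1.4032 = 94.7719 C


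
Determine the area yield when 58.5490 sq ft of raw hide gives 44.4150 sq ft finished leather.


Formula: Yield = finished / raw * 100
Substituting: Yield = 44.4150 / 58.5490 * 100
Result: 75.8595 %


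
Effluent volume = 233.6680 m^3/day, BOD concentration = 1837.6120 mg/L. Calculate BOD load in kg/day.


Formula: BOD_load = volume * conc / 1000
Substituting: BOD_load = 233.6680 * 1837.6120 / 1000
Result: 429.3911 kg/day


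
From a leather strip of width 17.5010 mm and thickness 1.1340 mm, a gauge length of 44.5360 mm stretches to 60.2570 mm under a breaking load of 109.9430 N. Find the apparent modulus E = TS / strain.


TS = F / (w * t) = 109.9430 / (17.5010 * 1.1340) = 5.5398 N/mm^2
strain = (Lf - L0) / L0 = (60.2570 - 44.5360) / 44.5360 = 0.3530
E = TS / strain = 5.5398 / 0.3530 = 15.6936 N/mm^2


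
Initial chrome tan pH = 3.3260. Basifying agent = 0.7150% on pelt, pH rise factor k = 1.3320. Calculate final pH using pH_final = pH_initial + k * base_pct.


Formula: pH_final = pH_initial + k * base_pct
Substituting: pH_final = 3.3260 + 1.3320 * 0.7150
Result: 4.2784


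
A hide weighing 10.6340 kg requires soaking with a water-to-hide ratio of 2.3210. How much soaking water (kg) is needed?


Formula: Water = hide_weight * ratio
Substituting: Water = 10.6340 * 2.3210
Result: 24.6815 kg


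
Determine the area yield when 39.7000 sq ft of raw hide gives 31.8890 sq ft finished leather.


Formula: Yield = finished / raw * 100
Substituting: Yield = 31.8890 / 39.7000 * 100
Result: 80.3249 %


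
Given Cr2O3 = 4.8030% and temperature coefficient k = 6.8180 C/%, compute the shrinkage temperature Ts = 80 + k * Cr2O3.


Formula: Ts = 80 + k * Cr2O3
Substituting: Ts = 80 + 6.8180 * 4.8030
Result: 112.7469 C


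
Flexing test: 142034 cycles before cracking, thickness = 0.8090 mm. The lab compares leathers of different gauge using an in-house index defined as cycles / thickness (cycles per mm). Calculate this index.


Formula: Index = cycles / thickness
Substituting: Index = 142034 / 0.8090
Result: 175567.3671 cycles/mm


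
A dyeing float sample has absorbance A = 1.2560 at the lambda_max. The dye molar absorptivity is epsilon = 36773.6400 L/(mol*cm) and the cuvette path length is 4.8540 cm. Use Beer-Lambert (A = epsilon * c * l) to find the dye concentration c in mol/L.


Formula: c = A / (epsilon * l)
Substituting: c = 1.2560 / (36773.6400 * 4.8540)
Result: 7.0364e-06 mol/L


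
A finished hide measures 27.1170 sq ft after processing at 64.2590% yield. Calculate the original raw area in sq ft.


Formula: raw = finished * 100 / yield
Substituting: raw = 27.1170 * 100 / 64.2590
Result: 42.1995 sq ft


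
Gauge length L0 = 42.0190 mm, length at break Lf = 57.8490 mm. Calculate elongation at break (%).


Formula: Elongation = (Lf - L0) / L0 * 100
Substituting: Elongation = (57.8490 - 42.0190) / 42.0190 * 100
Result: 37.6734 %


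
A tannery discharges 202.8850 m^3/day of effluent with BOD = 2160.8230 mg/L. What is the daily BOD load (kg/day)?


Formula: BOD_load = volume * conc / 1000
Substituting: BOD_load = 202.8850 * 2160.8230 / 1000
Result: 438.3986 kg/day


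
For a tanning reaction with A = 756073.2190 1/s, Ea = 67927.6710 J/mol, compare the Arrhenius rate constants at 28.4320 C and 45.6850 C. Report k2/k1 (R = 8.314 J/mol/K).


T1 = 28.4320 + 273.15 = 301.5820 K; T2 = 45.6850 + 273.15 = 318.8350 K
k1 = A * exp(-Ea/(R*T1)) = 756073.2190 * exp(-67927.6710/(8.314*301.5820)) = 1.2969e-06 1/s
k2 = A * exp(-Ea/(R*T2)) = 756073.2190 * exp(-67927.6710/(8.314*318.8350)) = 5.6181e-06 1/s
k2/k1 = 5.6181e-06 / 1.2969e-06 = 4.3318


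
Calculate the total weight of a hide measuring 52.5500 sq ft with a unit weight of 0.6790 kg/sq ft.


Formula: Weight = area * weight_per_sqft
Substituting: Weight = 52.5500 * 0.6790
Result: 35.6814 kg


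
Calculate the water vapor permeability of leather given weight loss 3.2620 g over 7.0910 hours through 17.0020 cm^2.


Formula: WVP = loss / (area * time)
Substituting: WVP = 3.2620 / (17.0020 * 7.0910)
Result: 0.0270568 g/(cm^2*hr)


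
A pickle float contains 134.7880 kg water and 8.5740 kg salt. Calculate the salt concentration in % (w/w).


Formula: Conc = salt / (water + salt) * 100
Substituting: Conc = 8.5740 / (134.7880 + 8.5740) * 100
Result: 5.9807 %


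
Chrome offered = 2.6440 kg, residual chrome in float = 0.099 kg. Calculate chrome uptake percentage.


Formula: Uptake = (offered - residual) / offered * 100
Substituting: Uptake = (2.6440 - 0.099) / 2.6440 * 100
Result: 96.2557 %


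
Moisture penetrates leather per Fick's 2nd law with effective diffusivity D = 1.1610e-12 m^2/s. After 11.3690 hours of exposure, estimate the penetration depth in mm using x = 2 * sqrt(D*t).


t = 11.3690 hr * 3600 = 40928.4000 s
D * t = 1.1610e-12 * 40928.4000 = 4.7518e-08
x = 2 * sqrt(D*t) = 2 * sqrt(4.7518e-08) = 4.3597e-04 m = 0.4360 mm


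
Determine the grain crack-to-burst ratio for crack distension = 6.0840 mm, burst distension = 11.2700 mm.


Formula: Ratio = crack / burst
Substituting: Ratio = 6.0840 / 11.2700
Result: 0.5398


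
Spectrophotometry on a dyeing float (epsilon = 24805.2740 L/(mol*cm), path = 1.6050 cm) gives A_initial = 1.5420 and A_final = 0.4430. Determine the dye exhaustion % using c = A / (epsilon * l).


c_initial = A_i / (epsilon * l) = 1.5420 / (24805.2740 * 1.6050) = 3.8732e-05 mol/L
c_final = A_f / (epsilon * l) = 0.4430 / (24805.2740 * 1.6050) = 1.1127e-05 mol/L
Exhaustion = (c_initial - c_final) / c_initial * 100 = (3.8732e-05 - 1.1127e-05) / 3.8732e-05 * 100 = 71.2711 %


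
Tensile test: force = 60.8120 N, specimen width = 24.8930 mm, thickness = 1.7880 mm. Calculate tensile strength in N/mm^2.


Formula: TS = force / (width * thickness)
Substituting: TS = 60.8120 / (24.8930 * 1.7880)
Result: 1.3663 N/mm^2


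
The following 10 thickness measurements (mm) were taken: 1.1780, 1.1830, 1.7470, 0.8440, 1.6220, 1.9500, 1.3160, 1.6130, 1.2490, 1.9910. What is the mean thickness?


Formula: Average = sum / n
Substituting: Average = 14.6930 / 10
Result: 1.4693 mm


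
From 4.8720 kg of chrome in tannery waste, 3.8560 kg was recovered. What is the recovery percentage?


Formula: Recovery = recovered / input * 100
Substituting: Recovery = 3.8560 / 4.8720 * 100
Result: 79.1461 %


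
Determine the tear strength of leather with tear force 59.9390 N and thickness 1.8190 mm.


Formula: Tear strength = force / thickness
Substituting: Tear strength = 59.9390 / 1.8190
Result: 32.9516 N/mm


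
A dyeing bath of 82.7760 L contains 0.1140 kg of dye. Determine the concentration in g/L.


Formula: Conc = dye_mass(kg) / volume(L) * 1000
Substituting: Conc = 0.1140 / 82.7760 * 1000
Result: 1.3772 g/L


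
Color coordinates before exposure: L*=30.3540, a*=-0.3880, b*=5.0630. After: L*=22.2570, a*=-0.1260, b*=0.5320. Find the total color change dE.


dL = -8.0970, da = 0.2620, db = -4.5310
dE = sqrt((-8.0970)^2 + 0.2620^2 + (-4.5310)^2) = 9.2822


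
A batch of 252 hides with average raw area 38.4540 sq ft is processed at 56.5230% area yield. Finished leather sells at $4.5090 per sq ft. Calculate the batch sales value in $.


Raw_total = N * avg_area = 252 * 38.4540 = 9690.4080 sq ft
Finished = Raw_total * yield / 100 = 9690.4080 * 56.5230 / 100 = 5477.3093 sq ft
Value = Finished * price = 5477.3093 * 4.5090 = 24697.1877 $


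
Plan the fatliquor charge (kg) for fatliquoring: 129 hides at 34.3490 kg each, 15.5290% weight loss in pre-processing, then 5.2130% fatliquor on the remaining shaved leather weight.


Total_raw = N * avg_wt = 129 * 34.3490 = 4431.0210 kg
Substrate = Total_raw * (1 - loss/100) = 4431.0210 * (1 - 15.5290/100) = 3742.9277 kg
Fat = Substrate * pct / 100 = 3742.9277 * 5.2130 / 100 = 195.1188 kg


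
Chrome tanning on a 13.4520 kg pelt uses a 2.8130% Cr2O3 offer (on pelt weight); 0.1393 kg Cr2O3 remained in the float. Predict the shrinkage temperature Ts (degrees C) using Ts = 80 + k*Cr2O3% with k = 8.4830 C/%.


Offered = pelt * offer_pct / 100 = 13.4520 * 2.8130 / 100 = 0.3784 kg
Uptake = offered - residual = 0.3784 - 0.1393 = 0.2391 kg
Cr2O3% on pelt = uptake / pelt * 100 = 0.2391 / 13.4520 * 100 = 1.7775 %
Ts = 80 + k * Cr2O3% = 80 + 8.4830 * 1.7775 = 95.0782 C


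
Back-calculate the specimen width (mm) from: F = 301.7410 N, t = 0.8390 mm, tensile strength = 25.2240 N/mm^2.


Formula: w = F / (TS * t)
Substituting: w = 301.7410 / (25.2240 * 0.8390)
Result: 14.2580 mm


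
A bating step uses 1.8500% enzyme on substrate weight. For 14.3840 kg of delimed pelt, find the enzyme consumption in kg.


Formula: Enzyme = substrate * pct / 100
Substituting: Enzyme = 14.3840 * 1.8500 / 100
Result: 0.2661 kg


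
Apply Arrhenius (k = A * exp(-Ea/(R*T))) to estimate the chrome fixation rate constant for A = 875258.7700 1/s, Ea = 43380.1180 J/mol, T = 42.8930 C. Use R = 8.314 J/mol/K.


T_K = T_C + 273.15 = 42.8930 + 273.15 = 316.0430 K
exponent = -Ea / (R * T_K) = -43380.1180 / (8.314 * 316.0430) = -16.5095
k = A * exp(exponent) = 875258.7700 * exp(-16.5095) = 0.0591755 1/s


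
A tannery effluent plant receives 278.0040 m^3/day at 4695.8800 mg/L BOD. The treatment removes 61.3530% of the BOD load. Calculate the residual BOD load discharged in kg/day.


Load_in = volume * conc / 1000 = 278.0040 * 4695.8800 / 1000 = 1305.4734 kg/day
Removed = Load_in * eff / 100 = 1305.4734 * 61.3530 / 100 = 800.9471 kg/day
Load_out = Load_in - Removed = 1305.4734 - 800.9471 = 504.5263 kg/day


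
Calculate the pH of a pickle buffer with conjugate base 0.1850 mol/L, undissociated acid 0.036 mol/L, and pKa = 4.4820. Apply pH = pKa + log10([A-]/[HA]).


ratio = [A-] / [HA] = 0.1850 / 0.036 = 5.1389
log10(ratio) = 0.7109
pH = pKa + log10(ratio) = 4.4820 + 0.7109 = 5.1929


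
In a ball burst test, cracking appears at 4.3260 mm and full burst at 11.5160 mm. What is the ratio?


Formula: Ratio = crack / burst
Substituting: Ratio = 4.3260 / 11.5160
Result: 0.3757


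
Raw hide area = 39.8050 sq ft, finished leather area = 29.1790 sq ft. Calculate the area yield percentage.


Formula: Yield = finished / raw * 100
Substituting: Yield = 29.1790 / 39.8050 * 100
Result: 73.3049 %


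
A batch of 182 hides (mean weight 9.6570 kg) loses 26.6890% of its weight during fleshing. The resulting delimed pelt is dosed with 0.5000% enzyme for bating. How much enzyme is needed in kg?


Total_raw = N * avg_wt = 182 * 9.6570 = 1757.5740 kg
Substrate = Total_raw * (1 - loss/100) = 1757.5740 * (1 - 26.6890/100) = 1288.4951 kg
Enzyme = Substrate * pct / 100 = 1288.4951 * 0.5000 / 100 = 6.4425 kg


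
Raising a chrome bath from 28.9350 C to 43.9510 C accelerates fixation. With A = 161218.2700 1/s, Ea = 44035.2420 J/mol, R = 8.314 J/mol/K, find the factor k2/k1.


T1 = 28.9350 + 273.15 = 302.0850 K; T2 = 43.9510 + 273.15 = 317.1010 K
k1 = A * exp(-Ea/(R*T1)) = 161218.2700 * exp(-44035.2420/(8.314*302.0850)) = 0.00391599 1/s
k2 = A * exp(-Ea/(R*T2)) = 161218.2700 * exp(-44035.2420/(8.314*317.1010)) = 0.00898302 1/s
k2/k1 = 0.00898302 / 0.00391599 = 2.2939


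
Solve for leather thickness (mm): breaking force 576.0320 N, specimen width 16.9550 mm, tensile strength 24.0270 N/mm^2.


Formula: t = F / (TS * w)
Substituting: t = 576.0320 / (24.0270 * 16.9550)
Result: 1.4140 mm


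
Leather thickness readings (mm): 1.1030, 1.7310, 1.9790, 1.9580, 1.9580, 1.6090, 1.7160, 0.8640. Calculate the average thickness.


Formula: Average = sum / n
Substituting: Average = 12.9180 / 8
Result: 1.6147 mm


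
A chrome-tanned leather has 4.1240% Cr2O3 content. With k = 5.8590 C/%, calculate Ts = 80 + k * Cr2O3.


Formula: Ts = 80 + k * Cr2O3
Substituting: Ts = 80 + 5.8590 * 4.1240
Result: 104.1625 C


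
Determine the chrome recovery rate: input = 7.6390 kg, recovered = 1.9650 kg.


Formula: Recovery = recovered / input * 100
Substituting: Recovery = 1.9650 / 7.6390 * 100
Result: 25.7233 %


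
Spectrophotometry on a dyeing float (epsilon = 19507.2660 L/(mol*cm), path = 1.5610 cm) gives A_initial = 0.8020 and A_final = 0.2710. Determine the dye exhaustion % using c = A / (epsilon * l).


c_initial = A_i / (epsilon * l) = 0.8020 / (19507.2660 * 1.5610) = 2.6338e-05 mol/L
c_final = A_f / (epsilon * l) = 0.2710 / (19507.2660 * 1.5610) = 8.8996e-06 mol/L
Exhaustion = (c_initial - c_final) / c_initial * 100 = (2.6338e-05 - 8.8996e-06) / 2.6338e-05 * 100 = 66.2095 %


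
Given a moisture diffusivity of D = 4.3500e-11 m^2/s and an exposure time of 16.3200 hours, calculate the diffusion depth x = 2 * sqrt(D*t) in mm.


t = 16.3200 hr * 3600 = 58752.0000 s
D * t = 4.3500e-11 * 58752.0000 = 2.5557e-06
x = 2 * sqrt(D*t) = 2 * sqrt(2.5557e-06) = 0.00319732 m = 3.1973 mm


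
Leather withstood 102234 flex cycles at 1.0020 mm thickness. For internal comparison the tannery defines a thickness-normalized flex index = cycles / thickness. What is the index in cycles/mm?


Formula: Index = cycles / thickness
Substituting: Index = 102234 / 1.0020
Result: 102029.9401 cycles/mm


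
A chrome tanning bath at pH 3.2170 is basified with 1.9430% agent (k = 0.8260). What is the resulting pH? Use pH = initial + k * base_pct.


Formula: pH_final = pH_initial + k * base_pct
Substituting: pH_final = 3.2170 + 0.8260 * 1.9430
Result: 4.8219


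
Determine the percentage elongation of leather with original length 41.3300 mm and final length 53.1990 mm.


Formula: Elongation = (Lf - L0) / L0 * 100
Substituting: Elongation = (53.1990 - 41.3300) / 41.3300 * 100
Result: 28.7176 %


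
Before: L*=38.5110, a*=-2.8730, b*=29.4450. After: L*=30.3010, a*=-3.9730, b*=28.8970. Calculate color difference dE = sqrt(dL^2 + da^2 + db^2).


dL = -8.2100, da = -1.1000, db = -0.5480
dE = sqrt((-8.2100)^2 + (-1.1000)^2 + (-0.5480)^2) = 8.3015


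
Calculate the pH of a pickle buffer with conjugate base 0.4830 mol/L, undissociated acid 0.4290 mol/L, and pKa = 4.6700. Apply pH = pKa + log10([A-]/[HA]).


ratio = [A-] / [HA] = 0.4830 / 0.4290 = 1.1259
log10(ratio) = 0.0514898
pH = pKa + log10(ratio) = 4.6700 + 0.0514898 = 4.7215


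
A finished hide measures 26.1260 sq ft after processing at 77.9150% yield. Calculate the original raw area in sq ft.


Formula: raw = finished * 100 / yield
Substituting: raw = 26.1260 * 100 / 77.9150
Result: 33.5314 sq ft


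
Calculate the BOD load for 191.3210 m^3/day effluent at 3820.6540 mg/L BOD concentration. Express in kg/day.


Formula: BOD_load = volume * conc / 1000
Substituting: BOD_load = 191.3210 * 3820.6540 / 1000
Result: 730.9713 kg/day


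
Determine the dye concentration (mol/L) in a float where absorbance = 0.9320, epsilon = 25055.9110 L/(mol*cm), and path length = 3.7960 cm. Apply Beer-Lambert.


Formula: c = A / (epsilon * l)
Substituting: c = 0.9320 / (25055.9110 * 3.7960)
Result: 9.7989e-06 mol/L
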